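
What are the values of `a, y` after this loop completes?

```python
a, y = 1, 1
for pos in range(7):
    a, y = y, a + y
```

Fibonacci: after 7 iterations
`a, y` takes the values: (1, 1) → (1, 2) → (2, 3) → (3, 5) → (5, 8) → (8, 13) → (13, 21) → (21, 34)

Answer: 21, 34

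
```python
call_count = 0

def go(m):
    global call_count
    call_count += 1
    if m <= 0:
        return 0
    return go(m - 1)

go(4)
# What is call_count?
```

Linear recursion stepping by 1: 5 calls from m=4 down to ≤0.

Answer: 5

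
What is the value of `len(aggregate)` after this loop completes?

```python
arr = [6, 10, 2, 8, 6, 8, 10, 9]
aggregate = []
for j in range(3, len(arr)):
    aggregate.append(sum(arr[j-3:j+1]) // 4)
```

Number of 4-element averages
`aggregate` takes the values: [] → [6] → [6, 6] → [6, 6, 6] → [6, 6, 6, 8] → [6, 6, 6, 8, 8]
So `len(aggregate)` = 5

Answer: 5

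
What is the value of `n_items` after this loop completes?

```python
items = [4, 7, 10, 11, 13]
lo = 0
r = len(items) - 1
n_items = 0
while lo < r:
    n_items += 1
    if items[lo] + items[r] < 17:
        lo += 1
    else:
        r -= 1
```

Steps to find pair summing to 17
`n_items` takes the values: 0 → 1 → 2 → 3 → 4

Answer: 4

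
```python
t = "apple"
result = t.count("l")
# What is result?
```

Trace:
`t = "apple"` → t = 'apple'
`result = t.count("l")` → result = 1
So result = 1

Answer: 1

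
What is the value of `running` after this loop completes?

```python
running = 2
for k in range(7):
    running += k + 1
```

Start at 2, add 1 to 7 = 30
`running` takes the values: 2 → 3 → 5 → 8 → 12 → 17 → 23 → 30

Answer: 30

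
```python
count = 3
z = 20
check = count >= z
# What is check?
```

Trace:
`count = 3` → count = 3
`z = 20` → z = 20
`check = count >= z` → check = False
So check = False

Answer: False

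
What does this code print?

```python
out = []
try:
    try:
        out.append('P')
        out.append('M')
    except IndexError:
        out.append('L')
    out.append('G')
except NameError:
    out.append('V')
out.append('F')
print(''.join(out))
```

Execution trace: 'P' (inner try body) → 'M' (inner try body, no exception) → 'G' (try body, no exception) → 'F' (after the try/except). Output: PMGF

Answer: PMGF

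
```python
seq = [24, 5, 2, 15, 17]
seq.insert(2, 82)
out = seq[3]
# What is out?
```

Trace:
`seq = [24, 5, 2, 15, 17]` → seq = [24, 5, 2, 15, 17]
`seq.insert(2, 82)` → seq = [24, 5, 82, 2, 15, 17]
`out = seq[3]` → out = 2
So out = 2

Answer: 2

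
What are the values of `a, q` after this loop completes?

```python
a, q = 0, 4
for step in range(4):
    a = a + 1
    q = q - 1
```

a goes 0→4, q goes 4→0
`a, q` takes the values: (0, 4) → (1, 4) → (1, 3) → (2, 3) → (2, 2) → (3, 2) → (3, 1) → (4, 1) → (4, 0)

Answer: 4, 0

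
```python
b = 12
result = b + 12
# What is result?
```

Trace:
`b = 12` → b = 12
`result = b + 12` → result = 24
So result = 24

Answer: 24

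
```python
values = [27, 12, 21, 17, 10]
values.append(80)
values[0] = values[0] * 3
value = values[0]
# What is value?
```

Trace:
`values = [27, 12, 21, 17, 10]` → values = [27, 12, 21, 17, 10]
`values.append(80)` → values = [27, 12, 21, 17, 10, 80]
`values[0] = values[0] * 3` → values = [81, 12, 21, 17, 10, 80]
`value = values[0]` → value = 81
So value = 81

Answer: 81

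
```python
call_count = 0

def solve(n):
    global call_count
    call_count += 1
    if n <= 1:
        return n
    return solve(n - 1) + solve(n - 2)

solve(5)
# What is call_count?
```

Calls(n) = 1 + Calls(n-1) + Calls(n-2); Calls(0)=Calls(1)=1. For n=5 this gives 15.

Answer: 15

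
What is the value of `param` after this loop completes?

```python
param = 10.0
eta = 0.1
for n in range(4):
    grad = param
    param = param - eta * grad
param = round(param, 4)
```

Gradient descent: w = 10.0 * (1 - 0.1)^4
`param` takes the values: 10.0 → 9.0 → 8.1 → 7.29 → 6.561

Answer: 6.561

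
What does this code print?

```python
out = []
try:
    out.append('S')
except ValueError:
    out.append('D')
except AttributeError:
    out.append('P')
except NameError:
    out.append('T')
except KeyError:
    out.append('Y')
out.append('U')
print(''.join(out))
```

Execution trace: 'S' (try body, no exception) → 'U' (after the try/except). Output: SU

Answer: SU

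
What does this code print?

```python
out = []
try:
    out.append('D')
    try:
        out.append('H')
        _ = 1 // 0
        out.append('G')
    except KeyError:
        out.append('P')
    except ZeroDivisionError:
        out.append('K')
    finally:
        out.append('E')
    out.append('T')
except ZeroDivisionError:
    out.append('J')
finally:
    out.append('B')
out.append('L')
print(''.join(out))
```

Execution trace: 'D' (try body) → 'H' (inner try body) → 'K' (inner except ZeroDivisionError) → 'E' (inner finally) → 'T' (try body, no exception) → 'B' (finally) → 'L' (after the try/except). Output: DHKETBL

Answer: DHKETBL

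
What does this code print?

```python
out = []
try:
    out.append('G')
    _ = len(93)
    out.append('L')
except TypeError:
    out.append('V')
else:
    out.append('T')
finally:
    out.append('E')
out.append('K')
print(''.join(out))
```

Execution trace: 'G' (try body) → 'V' (except TypeError) → 'E' (finally) → 'K' (after the try/except). Output: GVEK

Answer: GVEK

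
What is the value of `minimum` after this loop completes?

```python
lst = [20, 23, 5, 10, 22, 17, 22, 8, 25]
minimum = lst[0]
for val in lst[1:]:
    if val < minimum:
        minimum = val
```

Minimum of [20, 23, 5, 10, 22, 17, 22, 8, 25]
`minimum` takes the values: 20 → 5

Answer: 5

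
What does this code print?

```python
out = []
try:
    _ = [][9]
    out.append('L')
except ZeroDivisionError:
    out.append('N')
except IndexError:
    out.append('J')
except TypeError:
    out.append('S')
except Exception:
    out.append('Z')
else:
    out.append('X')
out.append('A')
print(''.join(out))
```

Execution trace: 'J' (except IndexError) → 'A' (after the try/except). Output: JA

Answer: JA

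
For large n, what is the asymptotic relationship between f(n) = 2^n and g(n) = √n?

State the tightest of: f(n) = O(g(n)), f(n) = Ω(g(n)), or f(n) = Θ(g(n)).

2^n vs √n: f(n) = Ω(g(n)) but not O(g(n)) — 2^n grows strictly faster than √n.

Answer: f(n) = Ω(g(n)) but not O(g(n)) — 2^n grows strictly faster than √n.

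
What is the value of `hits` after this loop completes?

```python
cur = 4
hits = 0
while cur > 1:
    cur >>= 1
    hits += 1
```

Count right shifts until 1
`hits` takes the values: 0 → 1 → 2

Answer: 2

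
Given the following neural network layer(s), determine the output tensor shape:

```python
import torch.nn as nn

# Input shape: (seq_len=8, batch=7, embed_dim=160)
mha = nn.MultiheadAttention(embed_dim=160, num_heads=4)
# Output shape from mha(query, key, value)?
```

Input: (8, 7, 160) -> Output: (8, 7, 160)

Answer: (8, 7, 160)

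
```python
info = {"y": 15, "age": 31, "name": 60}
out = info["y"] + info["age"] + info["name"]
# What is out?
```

Trace:
`info = {"y": 15, "age": 31, "name": 60}` → info = {'y': 15, 'age': 31, 'name': 60}
`out = info["y"] + info["age"] + info["name"]` → out = 106
So out = 106

Answer: 106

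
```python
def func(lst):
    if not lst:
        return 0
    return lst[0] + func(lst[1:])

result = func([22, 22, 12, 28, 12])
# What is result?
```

22 + 22 + 12 + 28 + 12 + 0 = 96

Answer: 96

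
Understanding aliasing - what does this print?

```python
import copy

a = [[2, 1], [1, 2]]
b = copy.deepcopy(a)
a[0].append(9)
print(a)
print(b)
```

Key concept: deep copy is fully independent.
Step by step:
`a = [[2, 1], [1, 2]]` → a = [[2, 1], [1, 2]]
`b = copy.deepcopy(a)` → b = [[2, 1], [1, 2]]
`a[0].append(9)` → a = [[2, 1, 9], [1, 2]]
`print(a)` → prints [[2, 1, 9], [1, 2]]
`print(b)` → prints [[2, 1], [1, 2]]

Answer:
[[2, 1, 9], [1, 2]]
[[2, 1], [1, 2]]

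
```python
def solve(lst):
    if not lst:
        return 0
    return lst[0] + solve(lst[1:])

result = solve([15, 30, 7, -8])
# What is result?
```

15 + 30 + 7 + (-8) + 0 = 44

Answer: 44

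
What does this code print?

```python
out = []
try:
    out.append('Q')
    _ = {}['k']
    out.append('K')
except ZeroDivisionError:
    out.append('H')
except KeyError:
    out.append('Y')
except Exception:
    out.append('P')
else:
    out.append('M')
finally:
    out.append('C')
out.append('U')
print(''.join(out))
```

Execution trace: 'Q' (try body) → 'Y' (except KeyError) → 'C' (finally) → 'U' (after the try/except). Output: QYCU

Answer: QYCU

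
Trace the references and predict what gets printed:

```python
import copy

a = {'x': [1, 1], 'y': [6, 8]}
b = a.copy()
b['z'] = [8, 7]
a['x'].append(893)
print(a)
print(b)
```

Key concept: shallow copy of dict with mutable values.
Step by step:
`a = {'x': [1, 1], 'y': [6, 8]}` → a = {'x': [1, 1], 'y': [6, 8]}
`b = a.copy()` → b = {'x': [1, 1], 'y': [6, 8]}
`b['z'] = [8, 7]` → b = {'x': [1, 1], 'y': [6, 8], 'z': [8, 7]}
`a['x'].append(893)` → a = {'x': [1, 1, 893], 'y': [6, 8]}; b = {'x': [1, 1, 893], 'y': [6, 8], 'z': [8, 7]}
`print(a)` → prints {'x': [1, 1, 893], 'y': [6, 8]}
`print(b)` → prints {'x': [1, 1, 893], 'y': [6, 8], 'z': [8, 7]}

Answer:
{'x': [1, 1, 893], 'y': [6, 8]}
{'x': [1, 1, 893], 'y': [6, 8], 'z': [8, 7]}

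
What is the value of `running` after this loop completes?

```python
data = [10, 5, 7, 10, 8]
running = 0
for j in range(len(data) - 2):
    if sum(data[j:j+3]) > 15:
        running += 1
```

Count windows with sum > 15
`running` takes the values: 0 → 1 → 2 → 3

Answer: 3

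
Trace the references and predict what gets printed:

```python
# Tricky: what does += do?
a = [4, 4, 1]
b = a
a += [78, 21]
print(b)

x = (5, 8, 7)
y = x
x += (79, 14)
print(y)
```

Key concept: += behavior differs for mutable vs immutable.
Step by step:
`a = [4, 4, 1]` → a = [4, 4, 1]
`b = a` → b = [4, 4, 1] (same object as a)
`a += [78, 21]` → a = [4, 4, 1, 78, 21] (same object as b); b = [4, 4, 1, 78, 21] (same object as a)
`print(b)` → prints [4, 4, 1, 78, 21]
`x = (5, 8, 7)` → x = (5, 8, 7)
`y = x` → y = (5, 8, 7)
`x += (79, 14)` → x = (5, 8, 7, 79, 14)
`print(y)` → prints (5, 8, 7)

Answer:
[4, 4, 1, 78, 21]
(5, 8, 7)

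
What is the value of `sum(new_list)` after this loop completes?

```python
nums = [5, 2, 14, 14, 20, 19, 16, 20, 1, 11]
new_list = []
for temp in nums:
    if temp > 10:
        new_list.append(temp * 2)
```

Sum of doubled values > 10
`new_list` takes the values: [] → [28] → [28, 28] → [28, 28, 40] → [28, 28, 40, 38] → [28, 28, 40, 38, 32] → [28, 28, 40, 38, 32, 40] → [28, 28, 40, 38, 32, 40, 22]
So `sum(new_list)` = 228

Answer: 228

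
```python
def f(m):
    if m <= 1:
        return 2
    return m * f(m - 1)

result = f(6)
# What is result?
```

f(6) = 6 * 5 * 4 * 3 * 2 * 2 = 1440

Answer: 1440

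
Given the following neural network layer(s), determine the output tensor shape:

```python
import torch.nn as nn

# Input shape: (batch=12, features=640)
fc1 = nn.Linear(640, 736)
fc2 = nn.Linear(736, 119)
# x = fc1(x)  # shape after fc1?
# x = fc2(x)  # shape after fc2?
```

Input: (12, 640) -> after fc1: (12, 736) -> Output: (12, 119)

Answer: (12, 119)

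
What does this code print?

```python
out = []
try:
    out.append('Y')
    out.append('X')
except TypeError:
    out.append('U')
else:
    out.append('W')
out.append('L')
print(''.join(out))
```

Execution trace: 'Y' (try body) → 'X' (try body, no exception) → 'W' (else) → 'L' (after the try/except). Output: YXWL

Answer: YXWL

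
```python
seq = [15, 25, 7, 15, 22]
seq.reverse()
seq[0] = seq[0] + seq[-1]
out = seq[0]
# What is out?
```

Trace:
`seq = [15, 25, 7, 15, 22]` → seq = [15, 25, 7, 15, 22]
`seq.reverse()` → seq = [22, 15, 7, 25, 15]
`seq[0] = seq[0] + seq[-1]` → seq = [37, 15, 7, 25, 15]
`out = seq[0]` → out = 37
So out = 37

Answer: 37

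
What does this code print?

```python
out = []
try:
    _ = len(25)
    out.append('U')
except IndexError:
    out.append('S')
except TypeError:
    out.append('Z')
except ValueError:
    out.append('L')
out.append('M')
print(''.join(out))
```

Execution trace: 'Z' (except TypeError) → 'M' (after the try/except). Output: ZM

Answer: ZM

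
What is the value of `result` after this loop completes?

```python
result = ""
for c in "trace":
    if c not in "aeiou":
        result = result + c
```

Remove vowels from 'trace'
`result` takes the values: "" → "t" → "tr" → "trc"

Answer: "trc"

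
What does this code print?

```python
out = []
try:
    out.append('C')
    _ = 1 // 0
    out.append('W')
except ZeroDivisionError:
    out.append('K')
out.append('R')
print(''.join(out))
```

Execution trace: 'C' (try body) → 'K' (except ZeroDivisionError) → 'R' (after the try/except). Output: CKR

Answer: CKR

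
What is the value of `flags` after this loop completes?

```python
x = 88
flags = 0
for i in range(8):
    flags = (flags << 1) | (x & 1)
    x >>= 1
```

Reverse lowest 8 bits of 88
`flags` takes the values: 0 → 1 → 3 → 6 → 13 → 26

Answer: 26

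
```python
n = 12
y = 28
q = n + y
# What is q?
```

Trace:
`n = 12` → n = 12
`y = 28` → y = 28
`q = n + y` → q = 40
So q = 40

Answer: 40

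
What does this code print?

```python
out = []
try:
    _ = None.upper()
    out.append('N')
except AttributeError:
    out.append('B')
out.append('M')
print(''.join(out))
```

Execution trace: 'B' (except AttributeError) → 'M' (after the try/except). Output: BM

Answer: BM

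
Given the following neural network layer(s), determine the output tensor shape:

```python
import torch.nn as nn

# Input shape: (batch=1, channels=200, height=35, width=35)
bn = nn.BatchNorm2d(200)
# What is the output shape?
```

Input: (1, 200, 35, 35) -> Output: (1, 200, 35, 35)

Answer: (1, 200, 35, 35)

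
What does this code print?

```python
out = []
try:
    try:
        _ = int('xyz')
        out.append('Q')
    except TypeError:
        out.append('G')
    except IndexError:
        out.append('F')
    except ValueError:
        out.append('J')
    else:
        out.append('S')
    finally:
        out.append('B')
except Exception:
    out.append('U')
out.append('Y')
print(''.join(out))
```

Execution trace: 'J' (inner except ValueError) → 'B' (inner finally) → 'Y' (after the try/except). Output: JBY

Answer: JBY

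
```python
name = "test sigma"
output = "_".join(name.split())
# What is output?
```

Trace:
`name = "test sigma"` → name = 'test sigma'
`output = "_".join(name.split())` → output = 'test_sigma'
So output = 'test_sigma'

Answer: 'test_sigma'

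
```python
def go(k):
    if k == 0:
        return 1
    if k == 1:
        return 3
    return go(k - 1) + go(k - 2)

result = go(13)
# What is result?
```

Build up from base cases: go(0)=1, go(1)=3, go(2)=4, go(3)=7, go(4)=11, go(5)=18, go(6)=29, ..., go(13)=843

Answer: 843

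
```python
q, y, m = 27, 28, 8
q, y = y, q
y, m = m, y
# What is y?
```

Trace:
`q, y, m = 27, 28, 8` → q = 27; y = 28; m = 8
`q, y = y, q` → q = 28; y = 27
`y, m = m, y` → y = 8; m = 27
So y = 8

Answer: 8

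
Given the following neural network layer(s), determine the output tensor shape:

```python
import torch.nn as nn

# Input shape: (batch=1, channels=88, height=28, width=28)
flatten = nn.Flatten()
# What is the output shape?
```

Input: (1, 88, 28, 28) -> Output: (1, 68992)

Answer: (1, 68992)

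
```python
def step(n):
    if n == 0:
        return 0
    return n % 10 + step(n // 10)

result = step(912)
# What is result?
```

Sum of digits of 912: 2 + 1 + 9 = 12

Answer: 12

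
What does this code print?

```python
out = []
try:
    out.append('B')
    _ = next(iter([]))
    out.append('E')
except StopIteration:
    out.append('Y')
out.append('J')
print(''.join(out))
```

Execution trace: 'B' (try body) → 'Y' (except StopIteration) → 'J' (after the try/except). Output: BYJ

Answer: BYJ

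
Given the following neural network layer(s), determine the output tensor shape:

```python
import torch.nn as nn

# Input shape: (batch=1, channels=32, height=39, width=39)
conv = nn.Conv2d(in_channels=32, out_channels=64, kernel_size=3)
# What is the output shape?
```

Input: (1, 32, 39, 39) -> Output: (1, 64, 37, 37)

Answer: (1, 64, 37, 37)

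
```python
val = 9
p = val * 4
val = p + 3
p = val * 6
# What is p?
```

Trace:
`val = 9` → val = 9
`p = val * 4` → p = 36
`val = p + 3` → val = 39
`p = val * 6` → p = 234
So p = 234

Answer: 234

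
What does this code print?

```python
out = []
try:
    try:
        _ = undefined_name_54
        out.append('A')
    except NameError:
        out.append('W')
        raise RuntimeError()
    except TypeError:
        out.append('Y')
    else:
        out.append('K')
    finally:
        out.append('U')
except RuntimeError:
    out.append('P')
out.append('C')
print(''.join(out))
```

Execution trace: 'W' (inner except NameError) → 'U' (inner finally) → 'P' (outer except RuntimeError) → 'C' (after the try/except). Output: WUPC

Answer: WUPC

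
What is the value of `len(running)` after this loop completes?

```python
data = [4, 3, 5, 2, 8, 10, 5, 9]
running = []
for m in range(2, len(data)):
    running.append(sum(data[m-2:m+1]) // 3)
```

Number of 3-element averages
`running` takes the values: [] → [4] → [4, 3] → [4, 3, 5] → [4, 3, 5, 6] → [4, 3, 5, 6, 7] → [4, 3, 5, 6, 7, 8]
So `len(running)` = 6

Answer: 6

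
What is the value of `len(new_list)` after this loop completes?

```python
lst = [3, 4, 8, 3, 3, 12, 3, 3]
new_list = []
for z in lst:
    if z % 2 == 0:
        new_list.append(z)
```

Count even numbers in [3, 4, 8, 3, 3, 12, 3, 3]
`new_list` takes the values: [] → [4] → [4, 8] → [4, 8, 12]
So `len(new_list)` = 3

Answer: 3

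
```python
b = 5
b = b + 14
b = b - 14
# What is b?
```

Trace:
`b = 5` → b = 5
`b = b + 14` → b = 19
`b = b - 14` → b = 5
So b = 5

Answer: 5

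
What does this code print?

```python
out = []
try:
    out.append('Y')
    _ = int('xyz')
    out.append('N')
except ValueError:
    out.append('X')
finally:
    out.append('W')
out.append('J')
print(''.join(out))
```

Execution trace: 'Y' (try body) → 'X' (except ValueError) → 'W' (finally) → 'J' (after the try/except). Output: YXWJ

Answer: YXWJ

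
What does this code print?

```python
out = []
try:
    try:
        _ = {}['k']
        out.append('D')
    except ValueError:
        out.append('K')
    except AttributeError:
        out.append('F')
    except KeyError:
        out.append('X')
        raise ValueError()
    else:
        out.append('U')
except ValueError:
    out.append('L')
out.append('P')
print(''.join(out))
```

Execution trace: 'X' (inner except KeyError) → 'L' (outer except ValueError) → 'P' (after the try/except). Output: XLP

Answer: XLP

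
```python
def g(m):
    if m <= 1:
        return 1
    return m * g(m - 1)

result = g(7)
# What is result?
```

g(7) = 7 * 6 * 5 * 4 * 3 * 2 * 1 = 5040

Answer: 5040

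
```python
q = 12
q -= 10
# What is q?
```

Trace:
`q = 12` → q = 12
`q -= 10` → q = 2
So q = 2

Answer: 2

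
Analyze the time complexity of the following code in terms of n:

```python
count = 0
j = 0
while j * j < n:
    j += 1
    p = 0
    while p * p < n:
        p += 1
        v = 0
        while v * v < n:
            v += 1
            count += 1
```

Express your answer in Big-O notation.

Each loop level contributes: √n × √n × √n. Multiplying the contributions gives O(n√n).

Answer: O(n√n)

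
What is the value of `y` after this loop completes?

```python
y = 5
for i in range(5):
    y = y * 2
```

Multiply by 2, 5 times: 5 * 2^5 = 160
`y` takes the values: 5 → 10 → 20 → 40 → 80 → 160

Answer: 160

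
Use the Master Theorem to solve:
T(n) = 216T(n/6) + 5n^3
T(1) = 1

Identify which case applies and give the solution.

a=216, b=6, f(n)=5n^3. log_6(216) = 3. Since c=3 = 3, Case 2 applies: T(n) = Θ(n^log_b(a) · log n) = O(n^3 log n).

Answer: O(n^3 log n) - Case 2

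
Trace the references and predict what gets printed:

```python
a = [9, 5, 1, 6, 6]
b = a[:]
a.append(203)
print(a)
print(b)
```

Key concept: slice [:] creates copy.
Step by step:
`a = [9, 5, 1, 6, 6]` → a = [9, 5, 1, 6, 6]
`b = a[:]` → b = [9, 5, 1, 6, 6]
`a.append(203)` → a = [9, 5, 1, 6, 6, 203]
`print(a)` → prints [9, 5, 1, 6, 6, 203]
`print(b)` → prints [9, 5, 1, 6, 6]

Answer:
[9, 5, 1, 6, 6, 203]
[9, 5, 1, 6, 6]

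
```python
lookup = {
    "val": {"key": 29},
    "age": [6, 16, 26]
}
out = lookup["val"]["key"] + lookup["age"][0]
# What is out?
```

Trace:
`lookup = { ...` → lookup = {'val': {'key': 29}, 'age': [6, 16, 26]}
`out = lookup["val"]["key"] + lookup["age"][0]` → out = 35
So out = 35

Answer: 35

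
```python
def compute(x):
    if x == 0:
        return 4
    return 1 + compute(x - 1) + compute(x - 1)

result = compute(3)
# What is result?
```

compute(x) = 1 + 2·compute(x-1), compute(0)=4. Closed form: (4+1)·2^3 - 1 = 39.

Answer: 39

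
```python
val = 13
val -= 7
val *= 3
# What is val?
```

Trace:
`val = 13` → val = 13
`val -= 7` → val = 6
`val *= 3` → val = 18
So val = 18

Answer: 18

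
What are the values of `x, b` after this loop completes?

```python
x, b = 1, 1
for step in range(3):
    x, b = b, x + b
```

Fibonacci: after 3 iterations
`x, b` takes the values: (1, 1) → (1, 2) → (2, 3) → (3, 5)

Answer: 3, 5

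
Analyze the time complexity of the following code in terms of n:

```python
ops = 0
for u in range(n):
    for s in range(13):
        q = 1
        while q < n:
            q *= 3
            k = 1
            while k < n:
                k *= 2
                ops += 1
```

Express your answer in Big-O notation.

Each loop level contributes: n × 1 × log n × log n. Multiplying the contributions gives O(n log² n).

Answer: O(n log² n)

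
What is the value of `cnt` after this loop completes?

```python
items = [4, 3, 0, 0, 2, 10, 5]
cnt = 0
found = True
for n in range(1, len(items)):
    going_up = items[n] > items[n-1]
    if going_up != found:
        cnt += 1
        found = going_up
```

Count direction changes in [4, 3, 0, 0, 2, 10, 5]
`cnt` takes the values: 0 → 1 → 2 → 3

Answer: 3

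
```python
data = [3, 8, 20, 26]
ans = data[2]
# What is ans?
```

Trace:
`data = [3, 8, 20, 26]` → data = [3, 8, 20, 26]
`ans = data[2]` → ans = 20
So ans = 20

Answer: 20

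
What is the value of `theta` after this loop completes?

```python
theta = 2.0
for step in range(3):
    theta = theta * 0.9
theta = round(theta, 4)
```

Exponential decay: 2.0 * 0.9^3
`theta` takes the values: 2.0 → 1.8 → 1.62 → 1.458

Answer: 1.458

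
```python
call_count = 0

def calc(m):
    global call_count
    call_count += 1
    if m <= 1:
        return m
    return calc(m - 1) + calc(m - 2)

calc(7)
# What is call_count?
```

Calls(m) = 1 + Calls(m-1) + Calls(m-2); Calls(0)=Calls(1)=1. For m=7 this gives 41.

Answer: 41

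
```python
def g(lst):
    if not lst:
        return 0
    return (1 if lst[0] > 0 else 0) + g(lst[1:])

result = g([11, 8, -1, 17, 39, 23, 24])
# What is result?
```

Count of positive elements in [11, 8, -1, 17, 39, 23, 24] = 6

Answer: 6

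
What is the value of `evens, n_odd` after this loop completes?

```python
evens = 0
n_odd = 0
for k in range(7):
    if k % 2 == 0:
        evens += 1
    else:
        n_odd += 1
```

Count evens and odds in range(7)
`evens, n_odd` takes the values: (0, 0) → (1, 0) → (1, 1) → (2, 1) → (2, 2) → (3, 2) → (3, 3) → (4, 3)

Answer: 4, 3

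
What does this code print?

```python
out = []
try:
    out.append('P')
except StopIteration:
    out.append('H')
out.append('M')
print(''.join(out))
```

Execution trace: 'P' (try body, no exception) → 'M' (after the try/except). Output: PM

Answer: PM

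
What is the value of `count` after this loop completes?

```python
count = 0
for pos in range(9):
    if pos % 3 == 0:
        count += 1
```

Count numbers divisible by 3 in range(9)
`count` takes the values: 0 → 1 → 2 → 3

Answer: 3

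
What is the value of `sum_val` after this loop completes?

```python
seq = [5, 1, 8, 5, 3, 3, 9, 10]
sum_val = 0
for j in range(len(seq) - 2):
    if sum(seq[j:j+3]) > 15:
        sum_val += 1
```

Count windows with sum > 15
`sum_val` takes the values: 0 → 1 → 2

Answer: 2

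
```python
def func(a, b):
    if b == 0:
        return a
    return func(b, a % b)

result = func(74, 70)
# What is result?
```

func(74, 70) -> func(70, 4) -> func(4, 2) -> func(2, 0) -> 2

Answer: 2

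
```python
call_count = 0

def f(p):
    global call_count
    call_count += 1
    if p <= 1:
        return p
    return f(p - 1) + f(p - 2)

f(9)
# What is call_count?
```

Calls(p) = 1 + Calls(p-1) + Calls(p-2); Calls(0)=Calls(1)=1. For p=9 this gives 109.

Answer: 109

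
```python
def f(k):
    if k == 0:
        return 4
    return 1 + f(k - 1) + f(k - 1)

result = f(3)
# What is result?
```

f(k) = 1 + 2·f(k-1), f(0)=4. Closed form: (4+1)·2^3 - 1 = 39.

Answer: 39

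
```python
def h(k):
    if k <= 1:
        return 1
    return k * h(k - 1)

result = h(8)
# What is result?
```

h(8) = 8 * 7 * 6 * 5 * 4 * 3 * 2 * 1 = 40320

Answer: 40320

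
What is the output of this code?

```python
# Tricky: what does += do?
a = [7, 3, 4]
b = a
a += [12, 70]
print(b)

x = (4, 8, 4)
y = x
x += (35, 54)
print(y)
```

Key concept: += behavior differs for mutable vs immutable.
Step by step:
`a = [7, 3, 4]` → a = [7, 3, 4]
`b = a` → b = [7, 3, 4] (same object as a)
`a += [12, 70]` → a = [7, 3, 4, 12, 70] (same object as b); b = [7, 3, 4, 12, 70] (same object as a)
`print(b)` → prints [7, 3, 4, 12, 70]
`x = (4, 8, 4)` → x = (4, 8, 4)
`y = x` → y = (4, 8, 4)
`x += (35, 54)` → x = (4, 8, 4, 35, 54)
`print(y)` → prints (4, 8, 4)

Answer:
[7, 3, 4, 12, 70]
(4, 8, 4)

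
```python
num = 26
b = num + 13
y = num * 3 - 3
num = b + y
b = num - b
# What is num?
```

Trace:
`num = 26` → num = 26
`b = num + 13` → b = 39
`y = num * 3 - 3` → y = 75
`num = b + y` → num = 114
`b = num - b` → b = 75
So num = 114

Answer: 114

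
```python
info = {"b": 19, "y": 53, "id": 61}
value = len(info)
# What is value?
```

Trace:
`info = {"b": 19, "y": 53, "id": 61}` → info = {'b': 19, 'y': 53, 'id': 61}
`value = len(info)` → value = 3
So value = 3

Answer: 3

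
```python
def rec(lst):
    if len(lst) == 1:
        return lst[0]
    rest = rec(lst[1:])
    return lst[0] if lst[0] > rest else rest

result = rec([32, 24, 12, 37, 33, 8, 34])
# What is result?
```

Recursive max over [32, 24, 12, 37, 33, 8, 34] = 37

Answer: 37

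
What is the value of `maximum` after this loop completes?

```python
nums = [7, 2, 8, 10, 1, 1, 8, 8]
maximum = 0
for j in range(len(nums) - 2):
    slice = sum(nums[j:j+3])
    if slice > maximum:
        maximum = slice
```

Max sum of 3-element window in [7, 2, 8, 10, 1, 1, 8, 8]
`maximum` takes the values: 0 → 17 → 20

Answer: 20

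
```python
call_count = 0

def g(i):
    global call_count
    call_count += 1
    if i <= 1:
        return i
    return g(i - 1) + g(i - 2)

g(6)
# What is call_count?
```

Calls(i) = 1 + Calls(i-1) + Calls(i-2); Calls(0)=Calls(1)=1. For i=6 this gives 25.

Answer: 25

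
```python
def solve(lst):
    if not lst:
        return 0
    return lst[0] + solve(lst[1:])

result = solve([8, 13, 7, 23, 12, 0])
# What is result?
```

8 + 13 + 7 + 23 + 12 + 0 + 0 = 63

Answer: 63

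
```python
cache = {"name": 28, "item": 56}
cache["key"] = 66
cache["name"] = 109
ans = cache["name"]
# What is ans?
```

Trace:
`cache = {"name": 28, "item": 56}` → cache = {'name': 28, 'item': 56}
`cache["key"] = 66` → cache = {'name': 28, 'item': 56, 'key': 66}
`cache["name"] = 109` → cache = {'name': 109, 'item': 56, 'key': 66}
`ans = cache["name"]` → ans = 109
So ans = 109

Answer: 109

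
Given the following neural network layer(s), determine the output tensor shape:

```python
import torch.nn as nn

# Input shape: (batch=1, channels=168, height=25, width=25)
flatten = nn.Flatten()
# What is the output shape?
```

Input: (1, 168, 25, 25) -> Output: (1, 105000)

Answer: (1, 105000)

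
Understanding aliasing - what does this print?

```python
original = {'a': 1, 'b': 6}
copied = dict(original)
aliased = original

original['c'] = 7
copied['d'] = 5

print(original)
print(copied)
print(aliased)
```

Key concept: dict() creates copy, assignment creates alias.
Step by step:
`original = {'a': 1, 'b': 6}` → original = {'a': 1, 'b': 6}
`copied = dict(original)` → copied = {'a': 1, 'b': 6}
`aliased = original` → aliased = {'a': 1, 'b': 6} (same object as original)
`original['c'] = 7` → original = {'a': 1, 'b': 6, 'c': 7} (same object as aliased); aliased = {'a': 1, 'b': 6, 'c': 7} (same object as original)
`copied['d'] = 5` → copied = {'a': 1, 'b': 6, 'd': 5}
`print(original)` → prints {'a': 1, 'b': 6, 'c': 7}
`print(copied)` → prints {'a': 1, 'b': 6, 'd': 5}
`print(aliased)` → prints {'a': 1, 'b': 6, 'c': 7}

Answer:
{'a': 1, 'b': 6, 'c': 7}
{'a': 1, 'b': 6, 'd': 5}
{'a': 1, 'b': 6, 'c': 7}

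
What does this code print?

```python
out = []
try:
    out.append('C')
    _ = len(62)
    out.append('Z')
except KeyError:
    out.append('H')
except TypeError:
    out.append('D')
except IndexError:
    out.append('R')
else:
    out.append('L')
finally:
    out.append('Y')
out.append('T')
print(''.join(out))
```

Execution trace: 'C' (try body) → 'D' (except TypeError) → 'Y' (finally) → 'T' (after the try/except). Output: CDYT

Answer: CDYT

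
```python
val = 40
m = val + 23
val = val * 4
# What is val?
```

Trace:
`val = 40` → val = 40
`m = val + 23` → m = 63
`val = val * 4` → val = 160
So val = 160

Answer: 160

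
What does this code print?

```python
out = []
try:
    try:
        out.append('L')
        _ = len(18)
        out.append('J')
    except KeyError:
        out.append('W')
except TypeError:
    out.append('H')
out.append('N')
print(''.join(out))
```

Execution trace: 'L' (try body) → 'H' (outer except TypeError) → 'N' (after the try/except). Output: LHN

Answer: LHN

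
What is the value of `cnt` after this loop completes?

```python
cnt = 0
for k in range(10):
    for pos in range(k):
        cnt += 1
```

Triangle number: 0+1+2+...+9
`cnt` takes the values: 0 → 1 → 2 → 3 → 4 → 5 → 6 → 7 → 8 → 9 → 10 → 11 → 12 → 13 → 14 → 15 → 16 → 17 → 18 → 19 → 20 → 21 → 22 → 23 → 24 → 25 → 26 → 27 → 28 → 29 → … → 41 → 42 → 43 → 44 → 45

Answer: 45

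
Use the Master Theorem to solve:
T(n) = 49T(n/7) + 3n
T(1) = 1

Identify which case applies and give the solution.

a=49, b=7, f(n)=3n. log_7(49) = 2. Since c=1 < 2, Case 1 applies: T(n) = Θ(n^log_b(a)) = O(n^2).

Answer: O(n^2) - Case 1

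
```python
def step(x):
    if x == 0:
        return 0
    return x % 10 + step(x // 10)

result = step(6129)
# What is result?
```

Sum of digits of 6129: 9 + 2 + 1 + 6 = 18

Answer: 18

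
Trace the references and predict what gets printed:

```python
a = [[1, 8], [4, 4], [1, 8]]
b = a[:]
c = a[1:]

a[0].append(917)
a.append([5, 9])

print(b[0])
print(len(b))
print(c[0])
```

Key concept: slice with nested mutation.
Step by step:
`a = [[1, 8], [4, 4], [1, 8]]` → a = [[1, 8], [4, 4], [1, 8]]
`b = a[:]` → b = [[1, 8], [4, 4], [1, 8]]
`c = a[1:]` → c = [[4, 4], [1, 8]]
`a[0].append(917)` → a = [[1, 8, 917], [4, 4], [1, 8]]; b = [[1, 8, 917], [4, 4], [1, 8]]
`a.append([5, 9])` → a = [[1, 8, 917], [4, 4], [1, 8], [5, 9]]
`print(b[0])` → prints [1, 8, 917]
`print(len(b))` → prints 3
`print(c[0])` → prints [4, 4]

Answer:
[1, 8, 917]
3
[4, 4]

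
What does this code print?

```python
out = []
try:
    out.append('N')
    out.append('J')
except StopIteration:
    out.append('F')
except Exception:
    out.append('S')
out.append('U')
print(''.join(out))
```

Execution trace: 'N' (try body) → 'J' (try body, no exception) → 'U' (after the try/except). Output: NJU

Answer: NJU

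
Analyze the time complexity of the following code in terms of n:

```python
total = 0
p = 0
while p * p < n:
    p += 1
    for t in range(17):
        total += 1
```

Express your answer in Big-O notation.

Each loop level contributes: √n × 1. Multiplying the contributions gives O(√n).

Answer: O(√n)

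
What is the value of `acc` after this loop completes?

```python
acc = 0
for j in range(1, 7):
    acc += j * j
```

Sum of squares 1² to 6² = 91
`acc` takes the values: 0 → 1 → 5 → 14 → 30 → 55 → 91

Answer: 91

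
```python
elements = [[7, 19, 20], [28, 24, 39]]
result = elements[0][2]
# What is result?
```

Trace:
`elements = [[7, 19, 20], [28, 24, 39]]` → elements = [[7, 19, 20], [28, 24, 39]]
`result = elements[0][2]` → result = 20
So result = 20

Answer: 20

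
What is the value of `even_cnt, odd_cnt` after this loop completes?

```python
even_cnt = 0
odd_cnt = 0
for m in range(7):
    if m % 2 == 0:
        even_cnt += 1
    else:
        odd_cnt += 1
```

Count evens and odds in range(7)
`even_cnt, odd_cnt` takes the values: (0, 0) → (1, 0) → (1, 1) → (2, 1) → (2, 2) → (3, 2) → (3, 3) → (4, 3)

Answer: 4, 3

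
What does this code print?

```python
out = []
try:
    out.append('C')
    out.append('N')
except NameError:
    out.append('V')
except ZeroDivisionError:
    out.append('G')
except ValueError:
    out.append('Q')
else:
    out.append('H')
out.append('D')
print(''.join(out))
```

Execution trace: 'C' (try body) → 'N' (try body, no exception) → 'H' (else) → 'D' (after the try/except). Output: CNHD

Answer: CNHD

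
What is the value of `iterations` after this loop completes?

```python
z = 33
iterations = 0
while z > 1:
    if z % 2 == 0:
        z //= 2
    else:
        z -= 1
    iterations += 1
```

Steps to reduce 33 to 1
`iterations` takes the values: 0 → 1 → 2 → 3 → 4 → 5 → 6

Answer: 6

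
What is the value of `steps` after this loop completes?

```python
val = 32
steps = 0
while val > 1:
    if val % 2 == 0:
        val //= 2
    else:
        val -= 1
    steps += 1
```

Steps to reduce 32 to 1
`steps` takes the values: 0 → 1 → 2 → 3 → 4 → 5

Answer: 5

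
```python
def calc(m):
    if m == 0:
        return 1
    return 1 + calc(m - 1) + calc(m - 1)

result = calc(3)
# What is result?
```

calc(m) = 1 + 2·calc(m-1), calc(0)=1. Closed form: (1+1)·2^3 - 1 = 15.

Answer: 15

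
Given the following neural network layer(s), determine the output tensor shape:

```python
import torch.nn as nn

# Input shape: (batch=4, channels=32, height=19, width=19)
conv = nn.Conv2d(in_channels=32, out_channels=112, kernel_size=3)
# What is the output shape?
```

Input: (4, 32, 19, 19) -> Output: (4, 112, 17, 17)

Answer: (4, 112, 17, 17)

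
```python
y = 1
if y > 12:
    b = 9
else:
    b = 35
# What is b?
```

Trace:
`y = 1` → y = 1
`if y > 12: ...` → y > 12 is False, take else branch → b = 35
So b = 35

Answer: 35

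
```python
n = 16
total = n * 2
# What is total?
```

Trace:
`n = 16` → n = 16
`total = n * 2` → total = 32
So total = 32

Answer: 32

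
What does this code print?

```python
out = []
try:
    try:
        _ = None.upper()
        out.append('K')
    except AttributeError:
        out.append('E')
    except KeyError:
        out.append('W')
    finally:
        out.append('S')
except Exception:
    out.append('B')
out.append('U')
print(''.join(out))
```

Execution trace: 'E' (inner except AttributeError) → 'S' (inner finally) → 'U' (after the try/except). Output: ESU

Answer: ESU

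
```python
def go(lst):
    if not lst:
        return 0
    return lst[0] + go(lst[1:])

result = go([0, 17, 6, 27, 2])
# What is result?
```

0 + 17 + 6 + 27 + 2 + 0 = 52

Answer: 52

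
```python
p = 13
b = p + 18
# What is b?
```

Trace:
`p = 13` → p = 13
`b = p + 18` → b = 31
So b = 31

Answer: 31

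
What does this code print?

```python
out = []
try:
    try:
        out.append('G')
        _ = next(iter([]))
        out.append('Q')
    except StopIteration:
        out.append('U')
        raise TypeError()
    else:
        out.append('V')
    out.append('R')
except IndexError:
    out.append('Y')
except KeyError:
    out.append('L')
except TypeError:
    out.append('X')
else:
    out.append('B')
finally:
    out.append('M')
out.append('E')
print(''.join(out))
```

Execution trace: 'G' (inner try body) → 'U' (inner except StopIteration) → 'X' (except TypeError) → 'M' (finally) → 'E' (after the try/except). Output: GUXME

Answer: GUXME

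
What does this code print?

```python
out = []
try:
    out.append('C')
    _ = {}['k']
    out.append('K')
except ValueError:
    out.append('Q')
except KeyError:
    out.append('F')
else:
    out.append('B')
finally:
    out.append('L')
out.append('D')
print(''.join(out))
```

Execution trace: 'C' (try body) → 'F' (except KeyError) → 'L' (finally) → 'D' (after the try/except). Output: CFLD

Answer: CFLD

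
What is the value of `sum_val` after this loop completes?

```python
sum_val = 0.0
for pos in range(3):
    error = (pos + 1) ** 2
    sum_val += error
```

Sum of squared losses 1² + 2² + ... + 3²
`sum_val` takes the values: 0.0 → 1.0 → 5.0 → 14.0

Answer: 14.0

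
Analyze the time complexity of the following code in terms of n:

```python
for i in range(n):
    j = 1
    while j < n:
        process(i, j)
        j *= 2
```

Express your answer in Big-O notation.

This is Linear outer loop, logarithmic inner loop. Time complexity: O(n log n).

Answer: O(n log n)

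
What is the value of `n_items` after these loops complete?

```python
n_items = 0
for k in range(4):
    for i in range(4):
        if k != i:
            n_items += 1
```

4² - 4 (exclude diagonal)
`n_items` takes the values: 0 → 1 → 2 → 3 → 4 → 5 → 6 → 7 → 8 → 9 → 10 → 11 → 12

Answer: 12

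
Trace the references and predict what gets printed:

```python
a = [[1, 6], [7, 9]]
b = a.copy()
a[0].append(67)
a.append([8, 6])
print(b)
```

Key concept: shallow copy with nested lists.
Step by step:
`a = [[1, 6], [7, 9]]` → a = [[1, 6], [7, 9]]
`b = a.copy()` → b = [[1, 6], [7, 9]]
`a[0].append(67)` → a = [[1, 6, 67], [7, 9]]; b = [[1, 6, 67], [7, 9]]
`a.append([8, 6])` → a = [[1, 6, 67], [7, 9], [8, 6]]
`print(b)` → prints [[1, 6, 67], [7, 9]]

Answer: [[1, 6, 67], [7, 9]]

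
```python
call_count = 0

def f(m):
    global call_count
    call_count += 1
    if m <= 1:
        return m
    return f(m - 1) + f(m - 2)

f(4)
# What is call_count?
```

Calls(m) = 1 + Calls(m-1) + Calls(m-2); Calls(0)=Calls(1)=1. For m=4 this gives 9.

Answer: 9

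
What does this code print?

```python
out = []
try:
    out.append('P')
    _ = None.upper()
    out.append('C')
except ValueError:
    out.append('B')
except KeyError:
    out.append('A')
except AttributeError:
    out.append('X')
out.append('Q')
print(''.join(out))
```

Execution trace: 'P' (try body) → 'X' (except AttributeError) → 'Q' (after the try/except). Output: PXQ

Answer: PXQ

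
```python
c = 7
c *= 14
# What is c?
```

Trace:
`c = 7` → c = 7
`c *= 14` → c = 98
So c = 98

Answer: 98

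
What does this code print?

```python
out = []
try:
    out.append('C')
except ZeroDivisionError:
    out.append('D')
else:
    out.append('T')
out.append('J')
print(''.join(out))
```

Execution trace: 'C' (try body, no exception) → 'T' (else) → 'J' (after the try/except). Output: CTJ

Answer: CTJ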